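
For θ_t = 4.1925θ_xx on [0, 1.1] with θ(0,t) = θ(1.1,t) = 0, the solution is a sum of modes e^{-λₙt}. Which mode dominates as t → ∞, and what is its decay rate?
Eigenvalues: λₙ = 4.1925n²π²/1.1².
First three modes:
  n=1: λ₁ = 4.1925π²/1.1² ≈ 34.197
  n=2: λ₂ = 16.77π²/1.1² ≈ 136.788 (4× faster decay)
  n=3: λ₃ = 37.7325π²/1.1² ≈ 307.773 (9× faster decay)
As t → ∞, higher modes decay exponentially faster. The n=1 mode dominates: θ ~ c₁ sin(πx/1.1) e^{-λ₁t}.
Decay rate: λ₁ = 4.1925π²/1.1² ≈ 34.197.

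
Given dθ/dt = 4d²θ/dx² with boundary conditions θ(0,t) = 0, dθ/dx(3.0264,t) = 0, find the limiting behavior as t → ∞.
θ → 0. Heat escapes through the Dirichlet boundary.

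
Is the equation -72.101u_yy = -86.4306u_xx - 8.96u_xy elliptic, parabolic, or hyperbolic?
Rewriting in standard form: 86.4306u_xx + 8.96u_xy - 72.101u_yy = 0. Computing B² - 4AC with A = 86.4306, B = 8.96, C = -72.101: discriminant = 25007.2123624 (positive). Answer: hyperbolic.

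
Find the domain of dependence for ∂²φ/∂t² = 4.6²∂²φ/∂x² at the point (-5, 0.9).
Domain of dependence: [-9.14, -0.86]. Signals travel at speed 4.6, so data within |x - -5| ≤ 4.6·0.9 = 4.14 can reach the point.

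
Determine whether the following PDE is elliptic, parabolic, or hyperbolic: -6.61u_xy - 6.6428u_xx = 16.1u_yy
Rewriting in standard form: -6.6428u_xx - 6.61u_xy - 16.1u_yy = 0. Coefficients: A = -6.6428, B = -6.61, C = -16.1. B² - 4AC = -384.10422, which is negative, so the equation is elliptic.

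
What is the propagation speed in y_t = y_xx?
Infinite. The heat equation is parabolic, not hyperbolic, so disturbances propagate instantly.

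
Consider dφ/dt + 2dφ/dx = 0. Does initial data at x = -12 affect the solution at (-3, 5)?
No. Only data at x = -13 affects (-3, 5). Advection has one-way propagation along characteristics.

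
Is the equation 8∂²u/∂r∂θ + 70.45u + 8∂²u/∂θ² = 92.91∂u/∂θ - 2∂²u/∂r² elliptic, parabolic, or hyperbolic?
Rewriting in standard form: 2∂²u/∂r² + 8∂²u/∂r∂θ + 8∂²u/∂θ² - 92.91∂u/∂θ + 70.45u = 0. Computing B² - 4AC with A = 2, B = 8, C = 8: discriminant = 0 (zero). Answer: parabolic.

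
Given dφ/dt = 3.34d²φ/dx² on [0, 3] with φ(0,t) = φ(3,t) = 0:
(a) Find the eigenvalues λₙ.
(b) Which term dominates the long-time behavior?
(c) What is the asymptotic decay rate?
Eigenvalues: λₙ = 3.34n²π²/3².
First three modes:
  n=1: λ₁ = 3.34π²/3² ≈ 3.663
  n=2: λ₂ = 13.36π²/3² ≈ 14.651 (4× faster decay)
  n=3: λ₃ = 30.06π²/3² ≈ 32.964 (9× faster decay)
As t → ∞, higher modes decay exponentially faster. The n=1 mode dominates: φ ~ c₁ sin(πx/3) e^{-λ₁t}.
Decay rate: λ₁ = 3.34π²/3² ≈ 3.663.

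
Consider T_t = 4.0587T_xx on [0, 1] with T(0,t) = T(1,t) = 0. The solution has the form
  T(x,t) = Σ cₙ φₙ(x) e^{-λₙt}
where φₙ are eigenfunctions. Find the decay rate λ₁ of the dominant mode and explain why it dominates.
Eigenvalues: λₙ = 4.0587n²π².
First three modes:
  n=1: λ₁ = 4.0587π² ≈ 40.058
  n=2: λ₂ = 16.2348π² ≈ 160.231 (4× faster decay)
  n=3: λ₃ = 36.5283π² ≈ 360.52 (9× faster decay)
As t → ∞, higher modes decay exponentially faster. The n=1 mode dominates: T ~ c₁ sin(πx) e^{-λ₁t}.
Decay rate: λ₁ = 4.0587π² ≈ 40.058.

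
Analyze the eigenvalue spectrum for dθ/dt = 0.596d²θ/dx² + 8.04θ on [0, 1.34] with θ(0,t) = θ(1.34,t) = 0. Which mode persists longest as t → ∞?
Eigenvalues: λₙ = 0.596n²π²/1.34² - 8.04.
First three modes:
  n=1: λ₁ = 0.596π²/1.34² - 8.04 ≈ -4.764
  n=2: λ₂ = 2.384π²/1.34² - 8.04 ≈ 5.064
  n=3: λ₃ = 5.364π²/1.34² - 8.04 ≈ 21.443
Since 0.596π²/1.34² ≈ 3.276 < 8.04, λ₁ < 0.
The n=1 mode grows fastest (−λₙ is largest for n=1) → dominates.
Asymptotic: θ ~ c₁ sin(πx/1.34) e^{4.764t} (exponential growth at rate −λ₁ ≈ 4.764).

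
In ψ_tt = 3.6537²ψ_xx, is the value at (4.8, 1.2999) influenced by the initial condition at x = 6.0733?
Yes. The domain of dependence is [0.05055537, 9.54944463], and 6.0733 ∈ [0.05055537, 9.54944463].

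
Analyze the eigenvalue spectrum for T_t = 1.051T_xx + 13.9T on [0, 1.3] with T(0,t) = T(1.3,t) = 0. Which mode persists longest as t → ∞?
Eigenvalues: λₙ = 1.051n²π²/1.3² - 13.9.
First three modes:
  n=1: λ₁ = 1.051π²/1.3² - 13.9 ≈ -7.762
  n=2: λ₂ = 4.204π²/1.3² - 13.9 ≈ 10.651
  n=3: λ₃ = 9.459π²/1.3² - 13.9 ≈ 41.341
Since 1.051π²/1.3² ≈ 6.138 < 13.9, λ₁ < 0.
The n=1 mode grows fastest (−λₙ is largest for n=1) → dominates.
Asymptotic: T ~ c₁ sin(πx/1.3) e^{7.762t} (exponential growth at rate −λ₁ ≈ 7.762).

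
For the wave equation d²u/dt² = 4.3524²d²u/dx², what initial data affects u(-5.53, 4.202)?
Domain of dependence: [-23.8187848, 12.7587848]. Signals travel at speed 4.3524, so data within |x - -5.53| ≤ 4.3524·4.202 = 18.2887848 can reach the point.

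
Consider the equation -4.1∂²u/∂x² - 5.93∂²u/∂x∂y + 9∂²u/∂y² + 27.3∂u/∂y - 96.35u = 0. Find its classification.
Hyperbolic. (A = -4.1, B = -5.93, C = 9 gives B² - 4AC = 182.7649.)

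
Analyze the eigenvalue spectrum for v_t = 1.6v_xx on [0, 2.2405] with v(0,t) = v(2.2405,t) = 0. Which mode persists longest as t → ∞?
Eigenvalues: λₙ = 1.6n²π²/2.2405².
First three modes:
  n=1: λ₁ = 1.6π²/2.2405² ≈ 3.146
  n=2: λ₂ = 6.4π²/2.2405² ≈ 12.583 (4× faster decay)
  n=3: λ₃ = 14.4π²/2.2405² ≈ 28.312 (9× faster decay)
As t → ∞, higher modes decay exponentially faster. The n=1 mode dominates: v ~ c₁ sin(πx/2.2405) e^{-λ₁t}.
Decay rate: λ₁ = 1.6π²/2.2405² ≈ 3.146.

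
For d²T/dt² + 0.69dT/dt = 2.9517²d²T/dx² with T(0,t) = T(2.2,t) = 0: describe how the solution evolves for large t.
T → 0. Damping (γ=0.69) dissipates energy; oscillations decay exponentially.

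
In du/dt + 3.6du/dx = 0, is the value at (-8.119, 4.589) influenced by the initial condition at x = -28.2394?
No. Only data at x = -24.6394 affects (-8.119, 4.589). Advection has one-way propagation along characteristics.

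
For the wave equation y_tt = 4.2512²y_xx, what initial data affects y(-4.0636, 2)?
Domain of dependence: [-12.566, 4.4388]. Signals travel at speed 4.2512, so data within |x - -4.0636| ≤ 4.2512·2 = 8.5024 can reach the point.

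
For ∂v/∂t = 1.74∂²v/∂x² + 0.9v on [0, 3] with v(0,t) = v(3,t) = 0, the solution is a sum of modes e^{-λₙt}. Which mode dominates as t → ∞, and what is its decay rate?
Eigenvalues: λₙ = 1.74n²π²/3² - 0.9.
First three modes:
  n=1: λ₁ = 1.74π²/3² - 0.9 ≈ 1.008
  n=2: λ₂ = 6.96π²/3² - 0.9 ≈ 6.732
  n=3: λ₃ = 15.66π²/3² - 0.9 ≈ 16.273
Since 1.74π²/3² ≈ 1.908 > 0.9, all λₙ > 0.
The n=1 mode decays slowest → dominates as t → ∞.
Asymptotic: v ~ c₁ sin(πx/3) e^{-λ₁t} with decay rate λ₁ ≈ 1.008.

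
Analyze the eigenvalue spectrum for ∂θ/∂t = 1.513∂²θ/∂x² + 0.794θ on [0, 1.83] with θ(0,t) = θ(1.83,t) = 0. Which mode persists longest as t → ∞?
Eigenvalues: λₙ = 1.513n²π²/1.83² - 0.794.
First three modes:
  n=1: λ₁ = 1.513π²/1.83² - 0.794 ≈ 3.665
  n=2: λ₂ = 6.052π²/1.83² - 0.794 ≈ 17.042
  n=3: λ₃ = 13.617π²/1.83² - 0.794 ≈ 39.337
Since 1.513π²/1.83² ≈ 4.459 > 0.794, all λₙ > 0.
The n=1 mode decays slowest → dominates as t → ∞.
Asymptotic: θ ~ c₁ sin(πx/1.83) e^{-λ₁t} with decay rate λ₁ ≈ 3.665.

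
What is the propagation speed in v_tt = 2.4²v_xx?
Speed = 2.4. Information travels along characteristics x = x₀ ± 2.4t.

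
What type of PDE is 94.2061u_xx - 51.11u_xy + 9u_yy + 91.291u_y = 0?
With A = 94.2061, B = -51.11, C = 9, the discriminant is -779.1875. This is an elliptic PDE.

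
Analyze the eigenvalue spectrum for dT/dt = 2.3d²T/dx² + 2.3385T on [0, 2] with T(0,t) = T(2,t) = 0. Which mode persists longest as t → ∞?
Eigenvalues: λₙ = 2.3n²π²/2² - 2.3385.
First three modes:
  n=1: λ₁ = 2.3π²/2² - 2.3385 ≈ 3.337
  n=2: λ₂ = 9.2π²/2² - 2.3385 ≈ 20.362
  n=3: λ₃ = 20.7π²/2² - 2.3385 ≈ 48.737
Since 2.3π²/2² ≈ 5.675 > 2.3385, all λₙ > 0.
The n=1 mode decays slowest → dominates as t → ∞.
Asymptotic: T ~ c₁ sin(πx/2) e^{-λ₁t} with decay rate λ₁ ≈ 3.337.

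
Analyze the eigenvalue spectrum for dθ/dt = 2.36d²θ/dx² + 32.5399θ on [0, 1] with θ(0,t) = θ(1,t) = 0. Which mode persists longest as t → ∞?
Eigenvalues: λₙ = 2.36n²π²/1² - 32.5399.
First three modes:
  n=1: λ₁ = 2.36π² - 32.5399 ≈ -9.248
  n=2: λ₂ = 9.44π² - 32.5399 ≈ 60.629
  n=3: λ₃ = 21.24π² - 32.5399 ≈ 177.09
Since 2.36π² ≈ 23.292 < 32.5399, λ₁ < 0.
The n=1 mode grows fastest (−λₙ is largest for n=1) → dominates.
Asymptotic: θ ~ c₁ sin(πx/1) e^{9.248t} (exponential growth at rate −λ₁ ≈ 9.248).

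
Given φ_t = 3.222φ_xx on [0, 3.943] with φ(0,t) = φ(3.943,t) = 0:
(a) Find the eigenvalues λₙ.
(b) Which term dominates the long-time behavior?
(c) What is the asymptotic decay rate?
Eigenvalues: λₙ = 3.222n²π²/3.943².
First three modes:
  n=1: λ₁ = 3.222π²/3.943² ≈ 2.045
  n=2: λ₂ = 12.888π²/3.943² ≈ 8.181 (4× faster decay)
  n=3: λ₃ = 28.998π²/3.943² ≈ 18.408 (9× faster decay)
As t → ∞, higher modes decay exponentially faster. The n=1 mode dominates: φ ~ c₁ sin(πx/3.943) e^{-λ₁t}.
Decay rate: λ₁ = 3.222π²/3.943² ≈ 2.045.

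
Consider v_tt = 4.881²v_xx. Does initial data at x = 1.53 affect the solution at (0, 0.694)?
Yes. The domain of dependence is [-3.387414, 3.387414], and 1.53 ∈ [-3.387414, 3.387414].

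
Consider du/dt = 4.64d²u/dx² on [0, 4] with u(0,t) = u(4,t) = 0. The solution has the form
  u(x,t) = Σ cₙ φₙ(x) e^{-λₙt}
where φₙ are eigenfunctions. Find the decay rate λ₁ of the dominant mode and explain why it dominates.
Eigenvalues: λₙ = 4.64n²π²/4².
First three modes:
  n=1: λ₁ = 4.64π²/4² ≈ 2.862
  n=2: λ₂ = 18.56π²/4² ≈ 11.449 (4× faster decay)
  n=3: λ₃ = 41.76π²/4² ≈ 25.76 (9× faster decay)
As t → ∞, higher modes decay exponentially faster. The n=1 mode dominates: u ~ c₁ sin(πx/4) e^{-λ₁t}.
Decay rate: λ₁ = 4.64π²/4² ≈ 2.862.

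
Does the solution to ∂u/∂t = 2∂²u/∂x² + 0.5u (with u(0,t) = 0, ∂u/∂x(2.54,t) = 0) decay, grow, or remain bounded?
u → 0. Diffusion dominates reaction (r=0.5 < κπ²/(4L²)≈0.76); solution decays.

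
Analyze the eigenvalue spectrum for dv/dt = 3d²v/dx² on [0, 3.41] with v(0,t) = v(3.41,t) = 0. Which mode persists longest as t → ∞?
Eigenvalues: λₙ = 3n²π²/3.41².
First three modes:
  n=1: λ₁ = 3π²/3.41² ≈ 2.546
  n=2: λ₂ = 12π²/3.41² ≈ 10.185 (4× faster decay)
  n=3: λ₃ = 27π²/3.41² ≈ 22.917 (9× faster decay)
As t → ∞, higher modes decay exponentially faster. The n=1 mode dominates: v ~ c₁ sin(πx/3.41) e^{-λ₁t}.
Decay rate: λ₁ = 3π²/3.41² ≈ 2.546.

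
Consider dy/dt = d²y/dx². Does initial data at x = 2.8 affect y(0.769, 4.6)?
Yes, for any finite x. The heat equation has infinite propagation speed, so all initial data affects all points at any t > 0.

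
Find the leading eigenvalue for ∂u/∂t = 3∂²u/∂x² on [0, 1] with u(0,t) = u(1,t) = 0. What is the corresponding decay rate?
Eigenvalues: λₙ = 3n²π².
First three modes:
  n=1: λ₁ = 3π² ≈ 29.609
  n=2: λ₂ = 12π² ≈ 118.435 (4× faster decay)
  n=3: λ₃ = 27π² ≈ 266.479 (9× faster decay)
As t → ∞, higher modes decay exponentially faster. The n=1 mode dominates: u ~ c₁ sin(πx) e^{-λ₁t}.
Decay rate: λ₁ = 3π² ≈ 29.609.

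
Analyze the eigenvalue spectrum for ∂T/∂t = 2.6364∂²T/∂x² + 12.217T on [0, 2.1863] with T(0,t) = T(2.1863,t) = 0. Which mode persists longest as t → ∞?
Eigenvalues: λₙ = 2.6364n²π²/2.1863² - 12.217.
First three modes:
  n=1: λ₁ = 2.6364π²/2.1863² - 12.217 ≈ -6.773
  n=2: λ₂ = 10.5456π²/2.1863² - 12.217 ≈ 9.558
  n=3: λ₃ = 23.7276π²/2.1863² - 12.217 ≈ 36.776
Since 2.6364π²/2.1863² ≈ 5.444 < 12.217, λ₁ < 0.
The n=1 mode grows fastest (−λₙ is largest for n=1) → dominates.
Asymptotic: T ~ c₁ sin(πx/2.1863) e^{6.773t} (exponential growth at rate −λ₁ ≈ 6.773).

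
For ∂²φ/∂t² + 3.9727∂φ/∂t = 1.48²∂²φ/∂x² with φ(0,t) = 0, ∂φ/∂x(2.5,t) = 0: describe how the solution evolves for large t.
φ → 0. Damping (γ=3.9727) dissipates energy; oscillations decay exponentially.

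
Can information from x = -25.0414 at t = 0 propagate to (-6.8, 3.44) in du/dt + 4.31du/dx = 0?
No. Only data at x = -21.6264 affects (-6.8, 3.44). Advection has one-way propagation along characteristics.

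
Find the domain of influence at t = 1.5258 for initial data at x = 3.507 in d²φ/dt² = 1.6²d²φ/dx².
Domain of influence: [1.06572, 5.94828]. Data at x = 3.507 spreads outward at speed 1.6.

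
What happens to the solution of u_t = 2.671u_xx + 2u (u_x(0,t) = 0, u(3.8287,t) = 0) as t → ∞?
u grows unboundedly. Reaction dominates diffusion (r=2 > κπ²/(4L²)≈0.45); solution grows exponentially.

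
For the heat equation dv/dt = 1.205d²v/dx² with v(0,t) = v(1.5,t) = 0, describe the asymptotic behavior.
v → 0. Heat diffuses out through both boundaries.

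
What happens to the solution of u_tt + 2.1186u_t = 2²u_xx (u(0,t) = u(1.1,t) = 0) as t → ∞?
u → 0. Damping (γ=2.1186) dissipates energy; oscillations decay exponentially.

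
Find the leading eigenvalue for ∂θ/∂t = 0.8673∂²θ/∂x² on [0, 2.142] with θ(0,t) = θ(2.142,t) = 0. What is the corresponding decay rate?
Eigenvalues: λₙ = 0.8673n²π²/2.142².
First three modes:
  n=1: λ₁ = 0.8673π²/2.142² ≈ 1.866
  n=2: λ₂ = 3.4692π²/2.142² ≈ 7.463 (4× faster decay)
  n=3: λ₃ = 7.8057π²/2.142² ≈ 16.791 (9× faster decay)
As t → ∞, higher modes decay exponentially faster. The n=1 mode dominates: θ ~ c₁ sin(πx/2.142) e^{-λ₁t}.
Decay rate: λ₁ = 0.8673π²/2.142² ≈ 1.866.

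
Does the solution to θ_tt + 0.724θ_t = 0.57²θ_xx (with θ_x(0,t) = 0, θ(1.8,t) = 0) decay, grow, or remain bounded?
θ → 0. Damping (γ=0.724) dissipates energy; oscillations decay exponentially.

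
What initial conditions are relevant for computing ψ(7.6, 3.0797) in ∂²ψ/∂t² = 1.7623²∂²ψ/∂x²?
Domain of dependence: [2.17264469, 13.02735531]. Signals travel at speed 1.7623, so data within |x - 7.6| ≤ 1.7623·3.0797 = 5.42735531 can reach the point.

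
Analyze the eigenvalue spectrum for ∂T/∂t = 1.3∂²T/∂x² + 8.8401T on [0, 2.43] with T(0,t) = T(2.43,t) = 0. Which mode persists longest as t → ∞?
Eigenvalues: λₙ = 1.3n²π²/2.43² - 8.8401.
First three modes:
  n=1: λ₁ = 1.3π²/2.43² - 8.8401 ≈ -6.667
  n=2: λ₂ = 5.2π²/2.43² - 8.8401 ≈ -0.149
  n=3: λ₃ = 11.7π²/2.43² - 8.8401 ≈ 10.716
Since 1.3π²/2.43² ≈ 2.173 < 8.8401, λ₁ < 0.
The n=1 mode grows fastest (−λₙ is largest for n=1) → dominates.
Asymptotic: T ~ c₁ sin(πx/2.43) e^{6.667t} (exponential growth at rate −λ₁ ≈ 6.667).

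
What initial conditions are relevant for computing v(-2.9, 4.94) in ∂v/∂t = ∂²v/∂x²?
The entire real line. The heat equation has infinite propagation speed: any initial disturbance instantly affects all points (though exponentially small far away).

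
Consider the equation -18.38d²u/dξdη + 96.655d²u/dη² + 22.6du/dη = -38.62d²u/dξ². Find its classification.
Rewriting in standard form: 38.62d²u/dξ² - 18.38d²u/dξdη + 96.655d²u/dη² + 22.6du/dη = 0. Elliptic. (A = 38.62, B = -18.38, C = 96.655 gives B² - 4AC = -14593.44.)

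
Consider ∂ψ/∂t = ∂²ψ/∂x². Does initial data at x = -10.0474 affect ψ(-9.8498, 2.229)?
Yes, for any finite x. The heat equation has infinite propagation speed, so all initial data affects all points at any t > 0.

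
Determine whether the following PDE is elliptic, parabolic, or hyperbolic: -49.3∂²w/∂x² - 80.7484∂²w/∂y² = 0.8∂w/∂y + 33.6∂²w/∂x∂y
Rewriting in standard form: -49.3∂²w/∂x² - 33.6∂²w/∂x∂y - 80.7484∂²w/∂y² - 0.8∂w/∂y = 0. Coefficients: A = -49.3, B = -33.6, C = -80.7484. B² - 4AC = -14794.62448, which is negative, so the equation is elliptic.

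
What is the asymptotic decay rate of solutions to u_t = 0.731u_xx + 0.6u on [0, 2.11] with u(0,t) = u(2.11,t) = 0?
Eigenvalues: λₙ = 0.731n²π²/2.11² - 0.6.
First three modes:
  n=1: λ₁ = 0.731π²/2.11² - 0.6 ≈ 1.021
  n=2: λ₂ = 2.924π²/2.11² - 0.6 ≈ 5.882
  n=3: λ₃ = 6.579π²/2.11² - 0.6 ≈ 13.985
Since 0.731π²/2.11² ≈ 1.621 > 0.6, all λₙ > 0.
The n=1 mode decays slowest → dominates as t → ∞.
Asymptotic: u ~ c₁ sin(πx/2.11) e^{-λ₁t} with decay rate λ₁ ≈ 1.021.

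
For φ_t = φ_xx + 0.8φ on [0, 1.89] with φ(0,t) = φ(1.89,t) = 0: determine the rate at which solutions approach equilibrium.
Eigenvalues: λₙ = n²π²/1.89² - 0.8.
First three modes:
  n=1: λ₁ = π²/1.89² - 0.8 ≈ 1.963
  n=2: λ₂ = 4π²/1.89² - 0.8 ≈ 10.252
  n=3: λ₃ = 9π²/1.89² - 0.8 ≈ 24.067
Since π²/1.89² ≈ 2.763 > 0.8, all λₙ > 0.
The n=1 mode decays slowest → dominates as t → ∞.
Asymptotic: φ ~ c₁ sin(πx/1.89) e^{-λ₁t} with decay rate λ₁ ≈ 1.963.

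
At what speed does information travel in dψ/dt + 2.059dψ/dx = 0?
Speed = 2.059. Information travels along x - 2.059t = const (rightward).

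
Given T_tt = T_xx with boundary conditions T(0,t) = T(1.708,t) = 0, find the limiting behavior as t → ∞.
T oscillates (no decay). Energy is conserved; the solution oscillates indefinitely as standing waves.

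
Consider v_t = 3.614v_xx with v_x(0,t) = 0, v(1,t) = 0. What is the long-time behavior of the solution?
As t → ∞, v → 0. Heat escapes through the Dirichlet boundary.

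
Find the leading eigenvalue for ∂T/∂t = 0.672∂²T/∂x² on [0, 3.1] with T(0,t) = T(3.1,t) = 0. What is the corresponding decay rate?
Eigenvalues: λₙ = 0.672n²π²/3.1².
First three modes:
  n=1: λ₁ = 0.672π²/3.1² ≈ 0.69
  n=2: λ₂ = 2.688π²/3.1² ≈ 2.761 (4× faster decay)
  n=3: λ₃ = 6.048π²/3.1² ≈ 6.211 (9× faster decay)
As t → ∞, higher modes decay exponentially faster. The n=1 mode dominates: T ~ c₁ sin(πx/3.1) e^{-λ₁t}.
Decay rate: λ₁ = 0.672π²/3.1² ≈ 0.69.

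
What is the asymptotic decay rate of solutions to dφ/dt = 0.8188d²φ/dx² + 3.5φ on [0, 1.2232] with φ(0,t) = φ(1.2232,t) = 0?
Eigenvalues: λₙ = 0.8188n²π²/1.2232² - 3.5.
First three modes:
  n=1: λ₁ = 0.8188π²/1.2232² - 3.5 ≈ 1.901
  n=2: λ₂ = 3.2752π²/1.2232² - 3.5 ≈ 18.104
  n=3: λ₃ = 7.3692π²/1.2232² - 3.5 ≈ 45.11
Since 0.8188π²/1.2232² ≈ 5.401 > 3.5, all λₙ > 0.
The n=1 mode decays slowest → dominates as t → ∞.
Asymptotic: φ ~ c₁ sin(πx/1.2232) e^{-λ₁t} with decay rate λ₁ ≈ 1.901.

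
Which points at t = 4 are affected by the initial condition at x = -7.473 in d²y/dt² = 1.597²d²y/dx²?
Domain of influence: [-13.861, -1.085]. Data at x = -7.473 spreads outward at speed 1.597.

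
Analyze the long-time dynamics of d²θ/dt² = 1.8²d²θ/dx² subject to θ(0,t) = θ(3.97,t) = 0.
Long-time behavior: θ oscillates (no decay). Energy is conserved; the solution oscillates indefinitely as standing waves.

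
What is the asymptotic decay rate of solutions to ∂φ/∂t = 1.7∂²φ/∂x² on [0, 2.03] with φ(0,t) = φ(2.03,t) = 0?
Eigenvalues: λₙ = 1.7n²π²/2.03².
First three modes:
  n=1: λ₁ = 1.7π²/2.03² ≈ 4.072
  n=2: λ₂ = 6.8π²/2.03² ≈ 16.286 (4× faster decay)
  n=3: λ₃ = 15.3π²/2.03² ≈ 36.644 (9× faster decay)
As t → ∞, higher modes decay exponentially faster. The n=1 mode dominates: φ ~ c₁ sin(πx/2.03) e^{-λ₁t}.
Decay rate: λ₁ = 1.7π²/2.03² ≈ 4.072.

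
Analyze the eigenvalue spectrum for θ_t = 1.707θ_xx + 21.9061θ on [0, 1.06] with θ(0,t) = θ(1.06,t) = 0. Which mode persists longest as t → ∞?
Eigenvalues: λₙ = 1.707n²π²/1.06² - 21.9061.
First three modes:
  n=1: λ₁ = 1.707π²/1.06² - 21.9061 ≈ -6.912
  n=2: λ₂ = 6.828π²/1.06² - 21.9061 ≈ 38.07
  n=3: λ₃ = 15.363π²/1.06² - 21.9061 ≈ 113.041
Since 1.707π²/1.06² ≈ 14.994 < 21.9061, λ₁ < 0.
The n=1 mode grows fastest (−λₙ is largest for n=1) → dominates.
Asymptotic: θ ~ c₁ sin(πx/1.06) e^{6.912t} (exponential growth at rate −λ₁ ≈ 6.912).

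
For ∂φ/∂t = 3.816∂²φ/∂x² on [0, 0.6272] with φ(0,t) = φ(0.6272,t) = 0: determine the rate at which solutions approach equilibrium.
Eigenvalues: λₙ = 3.816n²π²/0.6272².
First three modes:
  n=1: λ₁ = 3.816π²/0.6272² ≈ 95.741
  n=2: λ₂ = 15.264π²/0.6272² ≈ 382.962 (4× faster decay)
  n=3: λ₃ = 34.344π²/0.6272² ≈ 861.665 (9× faster decay)
As t → ∞, higher modes decay exponentially faster. The n=1 mode dominates: φ ~ c₁ sin(πx/0.6272) e^{-λ₁t}.
Decay rate: λ₁ = 3.816π²/0.6272² ≈ 95.741.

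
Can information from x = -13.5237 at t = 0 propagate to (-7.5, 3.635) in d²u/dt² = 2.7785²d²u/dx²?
Yes. The domain of dependence is [-17.5998475, 2.5998475], and -13.5237 ∈ [-17.5998475, 2.5998475].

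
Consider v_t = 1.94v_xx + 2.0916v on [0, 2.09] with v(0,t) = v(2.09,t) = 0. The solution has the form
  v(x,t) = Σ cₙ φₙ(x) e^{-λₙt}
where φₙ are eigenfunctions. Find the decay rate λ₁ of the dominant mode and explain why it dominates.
Eigenvalues: λₙ = 1.94n²π²/2.09² - 2.0916.
First three modes:
  n=1: λ₁ = 1.94π²/2.09² - 2.0916 ≈ 2.292
  n=2: λ₂ = 7.76π²/2.09² - 2.0916 ≈ 15.442
  n=3: λ₃ = 17.46π²/2.09² - 2.0916 ≈ 37.359
Since 1.94π²/2.09² ≈ 4.383 > 2.0916, all λₙ > 0.
The n=1 mode decays slowest → dominates as t → ∞.
Asymptotic: v ~ c₁ sin(πx/2.09) e^{-λ₁t} with decay rate λ₁ ≈ 2.292.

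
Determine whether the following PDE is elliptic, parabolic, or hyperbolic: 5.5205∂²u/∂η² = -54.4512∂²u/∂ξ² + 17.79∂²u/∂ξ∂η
Rewriting in standard form: 54.4512∂²u/∂ξ² - 17.79∂²u/∂ξ∂η + 5.5205∂²u/∂η² = 0. Coefficients: A = 54.4512, B = -17.79, C = 5.5205. B² - 4AC = -885.9072984, which is negative, so the equation is elliptic.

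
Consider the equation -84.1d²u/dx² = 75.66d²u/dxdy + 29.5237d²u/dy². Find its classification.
Rewriting in standard form: -84.1d²u/dx² - 75.66d²u/dxdy - 29.5237d²u/dy² = 0. Elliptic. (A = -84.1, B = -75.66, C = -29.5237 gives B² - 4AC = -4207.33708.)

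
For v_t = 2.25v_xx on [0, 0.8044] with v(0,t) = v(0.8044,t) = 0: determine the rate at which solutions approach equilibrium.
Eigenvalues: λₙ = 2.25n²π²/0.8044².
First three modes:
  n=1: λ₁ = 2.25π²/0.8044² ≈ 34.319
  n=2: λ₂ = 9π²/0.8044² ≈ 137.277 (4× faster decay)
  n=3: λ₃ = 20.25π²/0.8044² ≈ 308.873 (9× faster decay)
As t → ∞, higher modes decay exponentially faster. The n=1 mode dominates: v ~ c₁ sin(πx/0.8044) e^{-λ₁t}.
Decay rate: λ₁ = 2.25π²/0.8044² ≈ 34.319.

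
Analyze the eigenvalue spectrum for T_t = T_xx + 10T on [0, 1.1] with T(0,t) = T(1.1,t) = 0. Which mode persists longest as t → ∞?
Eigenvalues: λₙ = n²π²/1.1² - 10.
First three modes:
  n=1: λ₁ = π²/1.1² - 10 ≈ -1.843
  n=2: λ₂ = 4π²/1.1² - 10 ≈ 22.627
  n=3: λ₃ = 9π²/1.1² - 10 ≈ 63.41
Since π²/1.1² ≈ 8.157 < 10, λ₁ < 0.
The n=1 mode grows fastest (−λₙ is largest for n=1) → dominates.
Asymptotic: T ~ c₁ sin(πx/1.1) e^{1.843t} (exponential growth at rate −λ₁ ≈ 1.843).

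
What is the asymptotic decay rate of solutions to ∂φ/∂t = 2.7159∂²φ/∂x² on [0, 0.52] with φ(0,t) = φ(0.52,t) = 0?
Eigenvalues: λₙ = 2.7159n²π²/0.52².
First three modes:
  n=1: λ₁ = 2.7159π²/0.52² ≈ 99.13
  n=2: λ₂ = 10.8636π²/0.52² ≈ 396.522 (4× faster decay)
  n=3: λ₃ = 24.4431π²/0.52² ≈ 892.174 (9× faster decay)
As t → ∞, higher modes decay exponentially faster. The n=1 mode dominates: φ ~ c₁ sin(πx/0.52) e^{-λ₁t}.
Decay rate: λ₁ = 2.7159π²/0.52² ≈ 99.13.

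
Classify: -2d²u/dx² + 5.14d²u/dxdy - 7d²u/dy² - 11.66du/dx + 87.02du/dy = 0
Elliptic (discriminant = -29.5804).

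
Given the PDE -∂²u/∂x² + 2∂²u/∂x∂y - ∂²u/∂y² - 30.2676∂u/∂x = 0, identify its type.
The second-order coefficients are A = -1, B = 2, C = -1. Since B² - 4AC = 0 = 0, this is a parabolic PDE.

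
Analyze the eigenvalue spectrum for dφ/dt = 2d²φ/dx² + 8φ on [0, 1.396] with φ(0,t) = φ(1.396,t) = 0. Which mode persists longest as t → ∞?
Eigenvalues: λₙ = 2n²π²/1.396² - 8.
First three modes:
  n=1: λ₁ = 2π²/1.396² - 8 ≈ 2.129
  n=2: λ₂ = 8π²/1.396² - 8 ≈ 32.515
  n=3: λ₃ = 18π²/1.396² - 8 ≈ 83.159
Since 2π²/1.396² ≈ 10.129 > 8, all λₙ > 0.
The n=1 mode decays slowest → dominates as t → ∞.
Asymptotic: φ ~ c₁ sin(πx/1.396) e^{-λ₁t} with decay rate λ₁ ≈ 2.129.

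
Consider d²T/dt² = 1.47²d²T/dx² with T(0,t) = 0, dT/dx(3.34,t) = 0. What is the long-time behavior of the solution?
As t → ∞, T oscillates (no decay). Energy is conserved; the solution oscillates indefinitely as standing waves.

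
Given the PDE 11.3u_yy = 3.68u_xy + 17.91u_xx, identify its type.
Rewriting in standard form: -17.91u_xx - 3.68u_xy + 11.3u_yy = 0. The second-order coefficients are A = -17.91, B = -3.68, C = 11.3. Since B² - 4AC = 823.0744 > 0, this is a hyperbolic PDE.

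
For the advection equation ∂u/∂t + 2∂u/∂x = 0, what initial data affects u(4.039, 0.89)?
A single point: x = 2.259. The characteristic through (4.039, 0.89) is x - 2t = const, so x = 4.039 - 2·0.89 = 2.259.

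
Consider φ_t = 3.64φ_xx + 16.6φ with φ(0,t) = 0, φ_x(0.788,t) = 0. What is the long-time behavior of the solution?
As t → ∞, φ grows unboundedly. Reaction dominates diffusion (r=16.6 > κπ²/(4L²)≈14.46); solution grows exponentially.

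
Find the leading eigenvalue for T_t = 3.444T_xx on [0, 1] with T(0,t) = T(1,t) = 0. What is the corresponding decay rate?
Eigenvalues: λₙ = 3.444n²π².
First three modes:
  n=1: λ₁ = 3.444π² ≈ 33.991
  n=2: λ₂ = 13.776π² ≈ 135.964 (4× faster decay)
  n=3: λ₃ = 30.996π² ≈ 305.918 (9× faster decay)
As t → ∞, higher modes decay exponentially faster. The n=1 mode dominates: T ~ c₁ sin(πx) e^{-λ₁t}.
Decay rate: λ₁ = 3.444π² ≈ 33.991.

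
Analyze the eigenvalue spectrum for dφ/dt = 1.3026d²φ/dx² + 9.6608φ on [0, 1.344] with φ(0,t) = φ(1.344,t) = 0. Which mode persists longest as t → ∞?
Eigenvalues: λₙ = 1.3026n²π²/1.344² - 9.6608.
First three modes:
  n=1: λ₁ = 1.3026π²/1.344² - 9.6608 ≈ -2.544
  n=2: λ₂ = 5.2104π²/1.344² - 9.6608 ≈ 18.808
  n=3: λ₃ = 11.7234π²/1.344² - 9.6608 ≈ 54.394
Since 1.3026π²/1.344² ≈ 7.117 < 9.6608, λ₁ < 0.
The n=1 mode grows fastest (−λₙ is largest for n=1) → dominates.
Asymptotic: φ ~ c₁ sin(πx/1.344) e^{2.544t} (exponential growth at rate −λ₁ ≈ 2.544).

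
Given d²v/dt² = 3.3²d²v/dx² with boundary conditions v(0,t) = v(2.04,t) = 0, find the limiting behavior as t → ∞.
v oscillates (no decay). Energy is conserved; the solution oscillates indefinitely as standing waves.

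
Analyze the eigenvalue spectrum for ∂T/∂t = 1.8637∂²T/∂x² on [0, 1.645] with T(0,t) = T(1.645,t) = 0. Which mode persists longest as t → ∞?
Eigenvalues: λₙ = 1.8637n²π²/1.645².
First three modes:
  n=1: λ₁ = 1.8637π²/1.645² ≈ 6.797
  n=2: λ₂ = 7.4548π²/1.645² ≈ 27.19 (4× faster decay)
  n=3: λ₃ = 16.7733π²/1.645² ≈ 61.177 (9× faster decay)
As t → ∞, higher modes decay exponentially faster. The n=1 mode dominates: T ~ c₁ sin(πx/1.645) e^{-λ₁t}.
Decay rate: λ₁ = 1.8637π²/1.645² ≈ 6.797.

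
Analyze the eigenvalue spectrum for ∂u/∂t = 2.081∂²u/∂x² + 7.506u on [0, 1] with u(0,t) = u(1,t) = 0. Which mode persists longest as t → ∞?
Eigenvalues: λₙ = 2.081n²π²/1² - 7.506.
First three modes:
  n=1: λ₁ = 2.081π² - 7.506 ≈ 13.033
  n=2: λ₂ = 8.324π² - 7.506 ≈ 74.649
  n=3: λ₃ = 18.729π² - 7.506 ≈ 177.342
Since 2.081π² ≈ 20.539 > 7.506, all λₙ > 0.
The n=1 mode decays slowest → dominates as t → ∞.
Asymptotic: u ~ c₁ sin(πx/1) e^{-λ₁t} with decay rate λ₁ ≈ 13.033.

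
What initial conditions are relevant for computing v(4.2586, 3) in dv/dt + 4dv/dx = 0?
A single point: x = -7.7414. The characteristic through (4.2586, 3) is x - 4t = const, so x = 4.2586 - 4·3 = -7.7414.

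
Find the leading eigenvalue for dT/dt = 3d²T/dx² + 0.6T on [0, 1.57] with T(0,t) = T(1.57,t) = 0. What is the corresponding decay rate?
Eigenvalues: λₙ = 3n²π²/1.57² - 0.6.
First three modes:
  n=1: λ₁ = 3π²/1.57² - 0.6 ≈ 11.412
  n=2: λ₂ = 12π²/1.57² - 0.6 ≈ 47.449
  n=3: λ₃ = 27π²/1.57² - 0.6 ≈ 107.51
Since 3π²/1.57² ≈ 12.012 > 0.6, all λₙ > 0.
The n=1 mode decays slowest → dominates as t → ∞.
Asymptotic: T ~ c₁ sin(πx/1.57) e^{-λ₁t} with decay rate λ₁ ≈ 11.412.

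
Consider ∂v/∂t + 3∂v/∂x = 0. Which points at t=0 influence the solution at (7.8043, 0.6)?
A single point: x = 6.0043. The characteristic through (7.8043, 0.6) is x - 3t = const, so x = 7.8043 - 3·0.6 = 6.0043.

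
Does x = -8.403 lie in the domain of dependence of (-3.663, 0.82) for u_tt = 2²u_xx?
No. The domain of dependence is [-5.303, -2.023], and -8.403 is outside this interval.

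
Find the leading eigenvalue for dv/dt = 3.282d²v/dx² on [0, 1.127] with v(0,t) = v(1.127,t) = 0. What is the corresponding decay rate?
Eigenvalues: λₙ = 3.282n²π²/1.127².
First three modes:
  n=1: λ₁ = 3.282π²/1.127² ≈ 25.503
  n=2: λ₂ = 13.128π²/1.127² ≈ 102.012 (4× faster decay)
  n=3: λ₃ = 29.538π²/1.127² ≈ 229.527 (9× faster decay)
As t → ∞, higher modes decay exponentially faster. The n=1 mode dominates: v ~ c₁ sin(πx/1.127) e^{-λ₁t}.
Decay rate: λ₁ = 3.282π²/1.127² ≈ 25.503.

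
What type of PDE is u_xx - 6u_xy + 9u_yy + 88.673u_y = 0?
With A = 1, B = -6, C = 9, the discriminant is 0. This is a parabolic PDE.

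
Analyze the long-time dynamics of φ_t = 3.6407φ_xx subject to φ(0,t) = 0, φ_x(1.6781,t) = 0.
Long-time behavior: φ → 0. Heat escapes through the Dirichlet boundary.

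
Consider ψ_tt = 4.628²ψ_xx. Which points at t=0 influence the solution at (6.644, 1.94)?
Domain of dependence: [-2.33432, 15.62232]. Signals travel at speed 4.628, so data within |x - 6.644| ≤ 4.628·1.94 = 8.97832 can reach the point.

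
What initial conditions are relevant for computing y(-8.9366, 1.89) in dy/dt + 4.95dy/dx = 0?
A single point: x = -18.2921. The characteristic through (-8.9366, 1.89) is x - 4.95t = const, so x = -8.9366 - 4.95·1.89 = -18.2921.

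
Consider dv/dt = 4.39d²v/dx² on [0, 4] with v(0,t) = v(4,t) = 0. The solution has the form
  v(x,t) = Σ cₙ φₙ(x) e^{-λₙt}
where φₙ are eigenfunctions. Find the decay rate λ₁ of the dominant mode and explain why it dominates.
Eigenvalues: λₙ = 4.39n²π²/4².
First three modes:
  n=1: λ₁ = 4.39π²/4² ≈ 2.708
  n=2: λ₂ = 17.56π²/4² ≈ 10.832 (4× faster decay)
  n=3: λ₃ = 39.51π²/4² ≈ 24.372 (9× faster decay)
As t → ∞, higher modes decay exponentially faster. The n=1 mode dominates: v ~ c₁ sin(πx/4) e^{-λ₁t}.
Decay rate: λ₁ = 4.39π²/4² ≈ 2.708.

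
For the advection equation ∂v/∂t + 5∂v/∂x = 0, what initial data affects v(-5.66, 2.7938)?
A single point: x = -19.629. The characteristic through (-5.66, 2.7938) is x - 5t = const, so x = -5.66 - 5·2.7938 = -19.629.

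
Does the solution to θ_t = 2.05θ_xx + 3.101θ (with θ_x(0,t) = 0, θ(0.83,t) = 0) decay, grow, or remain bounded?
θ → 0. Diffusion dominates reaction (r=3.101 < κπ²/(4L²)≈7.34); solution decays.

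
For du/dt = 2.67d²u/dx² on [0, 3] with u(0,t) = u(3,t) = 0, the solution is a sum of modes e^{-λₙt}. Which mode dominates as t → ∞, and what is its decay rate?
Eigenvalues: λₙ = 2.67n²π²/3².
First three modes:
  n=1: λ₁ = 2.67π²/3² ≈ 2.928
  n=2: λ₂ = 10.68π²/3² ≈ 11.712 (4× faster decay)
  n=3: λ₃ = 24.03π²/3² ≈ 26.352 (9× faster decay)
As t → ∞, higher modes decay exponentially faster. The n=1 mode dominates: u ~ c₁ sin(πx/3) e^{-λ₁t}.
Decay rate: λ₁ = 2.67π²/3² ≈ 2.928.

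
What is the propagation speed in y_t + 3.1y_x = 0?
Speed = 3.1. Information travels along x - 3.1t = const (rightward).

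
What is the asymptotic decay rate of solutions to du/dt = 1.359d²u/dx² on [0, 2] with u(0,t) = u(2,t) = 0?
Eigenvalues: λₙ = 1.359n²π²/2².
First three modes:
  n=1: λ₁ = 1.359π²/2² ≈ 3.353
  n=2: λ₂ = 5.436π²/2² ≈ 13.413 (4× faster decay)
  n=3: λ₃ = 12.231π²/2² ≈ 30.179 (9× faster decay)
As t → ∞, higher modes decay exponentially faster. The n=1 mode dominates: u ~ c₁ sin(πx/2) e^{-λ₁t}.
Decay rate: λ₁ = 1.359π²/2² ≈ 3.353.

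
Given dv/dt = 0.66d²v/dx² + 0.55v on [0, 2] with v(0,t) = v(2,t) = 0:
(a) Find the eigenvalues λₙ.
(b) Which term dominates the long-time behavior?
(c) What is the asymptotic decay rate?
Eigenvalues: λₙ = 0.66n²π²/2² - 0.55.
First three modes:
  n=1: λ₁ = 0.66π²/2² - 0.55 ≈ 1.078
  n=2: λ₂ = 2.64π²/2² - 0.55 ≈ 5.964
  n=3: λ₃ = 5.94π²/2² - 0.55 ≈ 14.106
Since 0.66π²/2² ≈ 1.628 > 0.55, all λₙ > 0.
The n=1 mode decays slowest → dominates as t → ∞.
Asymptotic: v ~ c₁ sin(πx/2) e^{-λ₁t} with decay rate λ₁ ≈ 1.078.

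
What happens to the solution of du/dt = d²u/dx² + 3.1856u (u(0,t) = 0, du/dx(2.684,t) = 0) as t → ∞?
u grows unboundedly. Reaction dominates diffusion (r=3.1856 > κπ²/(4L²)≈0.34); solution grows exponentially.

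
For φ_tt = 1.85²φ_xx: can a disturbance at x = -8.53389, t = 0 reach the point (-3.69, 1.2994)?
No. The domain of dependence is [-6.09389, -1.28611], and -8.53389 is outside this interval.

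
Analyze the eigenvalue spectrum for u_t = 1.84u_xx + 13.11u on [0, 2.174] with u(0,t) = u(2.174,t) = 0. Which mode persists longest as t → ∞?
Eigenvalues: λₙ = 1.84n²π²/2.174² - 13.11.
First three modes:
  n=1: λ₁ = 1.84π²/2.174² - 13.11 ≈ -9.268
  n=2: λ₂ = 7.36π²/2.174² - 13.11 ≈ 2.259
  n=3: λ₃ = 16.56π²/2.174² - 13.11 ≈ 21.471
Since 1.84π²/2.174² ≈ 3.842 < 13.11, λ₁ < 0.
The n=1 mode grows fastest (−λₙ is largest for n=1) → dominates.
Asymptotic: u ~ c₁ sin(πx/2.174) e^{9.268t} (exponential growth at rate −λ₁ ≈ 9.268).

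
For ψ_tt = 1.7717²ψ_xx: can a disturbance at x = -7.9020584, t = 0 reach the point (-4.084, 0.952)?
No. The domain of dependence is [-5.7706584, -2.3973416], and -7.9020584 is outside this interval.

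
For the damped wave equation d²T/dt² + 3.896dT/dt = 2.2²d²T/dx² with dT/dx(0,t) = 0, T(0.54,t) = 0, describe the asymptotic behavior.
T → 0. Damping (γ=3.896) dissipates energy; oscillations decay exponentially.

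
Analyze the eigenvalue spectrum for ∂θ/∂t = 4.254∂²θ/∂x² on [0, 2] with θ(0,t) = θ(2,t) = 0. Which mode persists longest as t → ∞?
Eigenvalues: λₙ = 4.254n²π²/2².
First three modes:
  n=1: λ₁ = 4.254π²/2² ≈ 10.496
  n=2: λ₂ = 17.016π²/2² ≈ 41.985 (4× faster decay)
  n=3: λ₃ = 38.286π²/2² ≈ 94.467 (9× faster decay)
As t → ∞, higher modes decay exponentially faster. The n=1 mode dominates: θ ~ c₁ sin(πx/2) e^{-λ₁t}.
Decay rate: λ₁ = 4.254π²/2² ≈ 10.496.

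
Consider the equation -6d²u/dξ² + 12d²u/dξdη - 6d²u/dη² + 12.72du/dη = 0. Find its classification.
Parabolic. (A = -6, B = 12, C = -6 gives B² - 4AC = 0.)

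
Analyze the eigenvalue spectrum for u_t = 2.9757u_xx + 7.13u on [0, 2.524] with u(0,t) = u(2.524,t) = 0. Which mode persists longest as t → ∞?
Eigenvalues: λₙ = 2.9757n²π²/2.524² - 7.13.
First three modes:
  n=1: λ₁ = 2.9757π²/2.524² - 7.13 ≈ -2.52
  n=2: λ₂ = 11.9028π²/2.524² - 7.13 ≈ 11.31
  n=3: λ₃ = 26.7813π²/2.524² - 7.13 ≈ 34.361
Since 2.9757π²/2.524² ≈ 4.61 < 7.13, λ₁ < 0.
The n=1 mode grows fastest (−λₙ is largest for n=1) → dominates.
Asymptotic: u ~ c₁ sin(πx/2.524) e^{2.52t} (exponential growth at rate −λ₁ ≈ 2.52).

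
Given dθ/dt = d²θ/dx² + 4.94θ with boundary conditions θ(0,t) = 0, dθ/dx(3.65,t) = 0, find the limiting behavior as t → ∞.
θ grows unboundedly. Reaction dominates diffusion (r=4.94 > κπ²/(4L²)≈0.19); solution grows exponentially.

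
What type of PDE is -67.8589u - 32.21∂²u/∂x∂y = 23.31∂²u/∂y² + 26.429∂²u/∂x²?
Rewriting in standard form: -26.429∂²u/∂x² - 32.21∂²u/∂x∂y - 23.31∂²u/∂y² - 67.8589u = 0. With A = -26.429, B = -32.21, C = -23.31, the discriminant is -1426.75586. This is an elliptic PDE.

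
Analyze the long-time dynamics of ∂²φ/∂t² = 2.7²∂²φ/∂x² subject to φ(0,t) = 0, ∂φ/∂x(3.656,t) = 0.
Long-time behavior: φ oscillates (no decay). Energy is conserved; the solution oscillates indefinitely as standing waves.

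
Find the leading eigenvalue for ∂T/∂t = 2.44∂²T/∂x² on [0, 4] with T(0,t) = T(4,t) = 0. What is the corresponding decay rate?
Eigenvalues: λₙ = 2.44n²π²/4².
First three modes:
  n=1: λ₁ = 2.44π²/4² ≈ 1.505
  n=2: λ₂ = 9.76π²/4² ≈ 6.02 (4× faster decay)
  n=3: λ₃ = 21.96π²/4² ≈ 13.546 (9× faster decay)
As t → ∞, higher modes decay exponentially faster. The n=1 mode dominates: T ~ c₁ sin(πx/4) e^{-λ₁t}.
Decay rate: λ₁ = 2.44π²/4² ≈ 1.505.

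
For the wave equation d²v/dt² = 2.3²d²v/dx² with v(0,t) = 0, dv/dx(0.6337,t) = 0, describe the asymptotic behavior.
v oscillates (no decay). Energy is conserved; the solution oscillates indefinitely as standing waves.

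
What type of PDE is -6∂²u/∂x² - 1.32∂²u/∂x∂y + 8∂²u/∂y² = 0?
With A = -6, B = -1.32, C = 8, the discriminant is 193.7424. This is a hyperbolic PDE.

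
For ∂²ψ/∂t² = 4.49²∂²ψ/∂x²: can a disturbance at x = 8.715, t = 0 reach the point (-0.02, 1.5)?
No. The domain of dependence is [-6.755, 6.715], and 8.715 is outside this interval.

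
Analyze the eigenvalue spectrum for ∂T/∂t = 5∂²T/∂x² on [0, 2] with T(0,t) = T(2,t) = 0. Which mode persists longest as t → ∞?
Eigenvalues: λₙ = 5n²π²/2².
First three modes:
  n=1: λ₁ = 5π²/2² ≈ 12.337
  n=2: λ₂ = 20π²/2² ≈ 49.348 (4× faster decay)
  n=3: λ₃ = 45π²/2² ≈ 111.033 (9× faster decay)
As t → ∞, higher modes decay exponentially faster. The n=1 mode dominates: T ~ c₁ sin(πx/2) e^{-λ₁t}.
Decay rate: λ₁ = 5π²/2² ≈ 12.337.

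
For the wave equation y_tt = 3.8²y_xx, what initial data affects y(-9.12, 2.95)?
Domain of dependence: [-20.33, 2.09]. Signals travel at speed 3.8, so data within |x - -9.12| ≤ 3.8·2.95 = 11.21 can reach the point.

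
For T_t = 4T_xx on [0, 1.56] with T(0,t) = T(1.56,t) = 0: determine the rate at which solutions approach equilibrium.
Eigenvalues: λₙ = 4n²π²/1.56².
First three modes:
  n=1: λ₁ = 4π²/1.56² ≈ 16.222
  n=2: λ₂ = 16π²/1.56² ≈ 64.889 (4× faster decay)
  n=3: λ₃ = 36π²/1.56² ≈ 146 (9× faster decay)
As t → ∞, higher modes decay exponentially faster. The n=1 mode dominates: T ~ c₁ sin(πx/1.56) e^{-λ₁t}.
Decay rate: λ₁ = 4π²/1.56² ≈ 16.222.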